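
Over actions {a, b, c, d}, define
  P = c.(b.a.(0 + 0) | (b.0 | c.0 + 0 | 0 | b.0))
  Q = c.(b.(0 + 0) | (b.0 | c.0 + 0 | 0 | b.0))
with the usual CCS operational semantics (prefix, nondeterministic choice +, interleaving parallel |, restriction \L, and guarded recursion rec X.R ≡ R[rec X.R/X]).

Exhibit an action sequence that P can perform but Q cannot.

Reachable graph of P (16 states):
  m0 = c.(b.a.(0 + 0) | (b.0 | c.0 + 0 | 0 | b.0)) | ··c··> m1
  m1 = b.a.(0 + 0) | (b.0 | c.0 + 0 | 0 | b.0) | ··b··> m2, ··b··> m3, ··b··> m4, ··c··> m5
  m2 = a.(0 + 0) | (b.0 | c.0 + 0 | 0 | b.0) | ··a··> m6, ··b··> m7, ··b··> m8, ··c··> m9
  m3 = b.a.(0 + 0) | (0 | 0 | 0) | ··b··> m7
  m4 = b.a.(0 + 0) | (0 | c.0) | ··b··> m8, ··c··> m10
  m5 = b.a.(0 + 0) | (b.0 | 0) | ··b··> m10, ··b··> m9
  m6 = (0 + 0) | (b.0 | c.0 + 0 | 0 | b.0) | ··b··> m11, ··b··> m12, ··c··> m13
  m7 = a.(0 + 0) | (0 | 0 | 0) | ··a··> m11
  m8 = a.(0 + 0) | (0 | c.0) | ··a··> m12, ··c··> m14
  m9 = a.(0 + 0) | (b.0 | 0) | ··a··> m13, ··b··> m14
  m10 = b.a.(0 + 0) | (0 | 0) | ··b··> m14
  m11 = (0 + 0) | (0 | 0 | 0) | stopped
  m12 = (0 + 0) | (0 | c.0) | ··c··> m15
  m13 = (0 + 0) | (b.0 | 0) | ··b··> m15
  m14 = a.(0 + 0) | (0 | 0) | ··a··> m15
  m15 = (0 + 0) | (0 | 0) | stopped
Reachable graph of Q (11 states):
  n0 = c.(b.(0 + 0) | (b.0 | c.0 + 0 | 0 | b.0)) | ··c··> n1
  n1 = b.(0 + 0) | (b.0 | c.0 + 0 | 0 | b.0) | ··b··> n2, ··b··> n3, ··b··> n4, ··c··> n5
  n2 = (0 + 0) | (b.0 | c.0 + 0 | 0 | b.0) | ··b··> n6, ··b··> n7, ··c··> n8
  n3 = b.(0 + 0) | (0 | 0 | 0) | ··b··> n6
  n4 = b.(0 + 0) | (0 | c.0) | ··b··> n7, ··c··> n9
  n5 = b.(0 + 0) | (b.0 | 0) | ··b··> n8, ··b··> n9
  n6 = (0 + 0) | (0 | 0 | 0) | stopped
  n7 = (0 + 0) | (0 | c.0) | ··c··> n10
  n8 = (0 + 0) | (b.0 | 0) | ··b··> n10
  n9 = b.(0 + 0) | (0 | 0) | ··b··> n10
  n10 = (0 + 0) | (0 | 0) | stopped
Run σ = ⟨cba⟩ on P: start {m0}
  step 1 (c): {m1}
  step 2 (b): {m2, m3, m4}
  step 3 (a): {m6}
  ✓ P
Run σ = ⟨cba⟩ on Q: start {n0}
  step 1 (c): {n1}
  step 2 (b): {n2, n3, n4}
  step 3 (a): no successor for Q

cba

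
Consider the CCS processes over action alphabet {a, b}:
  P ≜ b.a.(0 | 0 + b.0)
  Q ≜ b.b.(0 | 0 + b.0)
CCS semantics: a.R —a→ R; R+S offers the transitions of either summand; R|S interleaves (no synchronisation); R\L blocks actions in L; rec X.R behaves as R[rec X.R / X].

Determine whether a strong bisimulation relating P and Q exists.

not bisimilar

LTS(P): 4 reachable states
  m0 = b.a.(0 | 0 + b.0) has moves ··b··> m1
  m1 = a.(0 | 0 + b.0) has moves ··a··> m2
  m2 = 0 | 0 + b.0 has moves ··b··> m3
  m3 = 0 has moves deadlocked
LTS(Q): 4 reachable states
  n0 = b.b.(0 | 0 + b.0) has moves ··b··> n1
  n1 = b.(0 | 0 + b.0) has moves ··b··> n2
  n2 = 0 | 0 + b.0 has moves ··b··> n3
  n3 = 0 has moves deadlocked
Bisimilarity quotient blocks:
  B0 = {m0}
  B1 = {m1}
  B2 = {m2, n2}
  B3 = {m3, n3}
  B4 = {n0}
  B5 = {n1}
m0 ∈ B0, n0 ∈ B4 → different blocks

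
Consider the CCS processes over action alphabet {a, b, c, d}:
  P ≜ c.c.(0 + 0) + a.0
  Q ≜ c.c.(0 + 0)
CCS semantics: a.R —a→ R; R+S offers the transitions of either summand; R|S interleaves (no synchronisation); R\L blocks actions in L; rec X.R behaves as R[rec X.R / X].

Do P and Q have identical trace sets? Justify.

traces(P) ≠ traces(Q) — witness ⟨a⟩

Reachable graph of P (4 states):
  m0 = c.c.(0 + 0) + a.0 → ··a··> m1, ··c··> m2
  m1 = 0 → ·
  m2 = c.(0 + 0) → ··c··> m3
  m3 = 0 + 0 → ·
Reachable graph of Q (3 states):
  n0 = c.c.(0 + 0) → ··c··> n1
  n1 = c.(0 + 0) → ··c··> n2
  n2 = 0 + 0 → ·
Run σ = ⟨a⟩ on P: start {m0}
  after a @ step 1: {m1}
  — P admits the full trace.
Run σ = ⟨a⟩ on Q: start {n0}
  after a @ step 1: ∅ (Q stuck)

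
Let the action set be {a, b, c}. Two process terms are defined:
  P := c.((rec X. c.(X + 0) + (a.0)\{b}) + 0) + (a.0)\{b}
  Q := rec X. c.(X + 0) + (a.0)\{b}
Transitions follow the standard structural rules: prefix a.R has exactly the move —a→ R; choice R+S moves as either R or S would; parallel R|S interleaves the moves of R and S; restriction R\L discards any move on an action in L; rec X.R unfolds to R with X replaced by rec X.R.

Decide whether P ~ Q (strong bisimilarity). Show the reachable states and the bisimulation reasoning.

Reachable graph of P (3 states):
  s0 = c.((rec X. c.(X + 0) + (a.0)\{b}) + 0) + (a.0)\{b} | ··a··> s1, ··c··> s2
  s1 = 0\{b} | ·
  s2 = (rec X. c.(X + 0) + (a.0)\{b}) + 0 | ··a··> s1, ··c··> s2
Reachable graph of Q (3 states):
  t0 = rec X. c.(X + 0) + (a.0)\{b} | ··a··> t1, ··c··> t2
  t1 = 0\{b} | ·
  t2 = (rec X. c.(X + 0) + (a.0)\{b}) + 0 | ··a··> t1, ··c··> t2
Coarsest stable partition (strong bisimilarity classes):
  B0 = {s0, s2, t0, t2}
  B1 = {s1, t1}
s0 ∈ B0, t0 ∈ B0 → same block

P ~ Q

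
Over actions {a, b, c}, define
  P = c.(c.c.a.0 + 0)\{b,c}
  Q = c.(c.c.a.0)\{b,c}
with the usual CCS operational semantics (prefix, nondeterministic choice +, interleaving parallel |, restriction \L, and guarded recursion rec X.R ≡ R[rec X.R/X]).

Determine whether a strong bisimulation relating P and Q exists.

bisimilar

Reachable graph of P (2 states):
  s0 = c.(c.c.a.0 + 0)\{b,c} | —c→ s1
  s1 = (c.c.a.0 + 0)\{b,c} | deadlocked
Reachable graph of Q (2 states):
  t0 = c.(c.c.a.0)\{b,c} | —c→ t1
  t1 = (c.c.a.0)\{b,c} | deadlocked
Bisimilarity quotient blocks:
  B0 = {s0, t0}
  B1 = {s1, t1}
s0 ∈ B0, t0 ∈ B0 → same block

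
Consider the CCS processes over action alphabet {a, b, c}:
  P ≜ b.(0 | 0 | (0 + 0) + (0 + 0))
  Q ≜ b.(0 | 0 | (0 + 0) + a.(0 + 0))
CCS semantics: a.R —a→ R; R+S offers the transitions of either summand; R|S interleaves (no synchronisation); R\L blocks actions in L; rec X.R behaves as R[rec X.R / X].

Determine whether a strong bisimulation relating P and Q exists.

P ≁ Q

P's transition system — 2 states:
  u0 = b.(0 | 0 | (0 + 0) + (0 + 0)) :: -b-> u1
  u1 = 0 | 0 | (0 + 0) + (0 + 0) :: (no moves)
Q's transition system — 3 states:
  v0 = b.(0 | 0 | (0 + 0) + a.(0 + 0)) :: -b-> v1
  v1 = 0 | 0 | (0 + 0) + a.(0 + 0) :: -a-> v2
  v2 = 0 + 0 :: (no moves)
Coarsest stable partition (strong bisimilarity classes):
  B0 = {u0}
  B1 = {u1, v2}
  B2 = {v0}
  B3 = {v1}
u0 ∈ B0, v0 ∈ B2 → different blocks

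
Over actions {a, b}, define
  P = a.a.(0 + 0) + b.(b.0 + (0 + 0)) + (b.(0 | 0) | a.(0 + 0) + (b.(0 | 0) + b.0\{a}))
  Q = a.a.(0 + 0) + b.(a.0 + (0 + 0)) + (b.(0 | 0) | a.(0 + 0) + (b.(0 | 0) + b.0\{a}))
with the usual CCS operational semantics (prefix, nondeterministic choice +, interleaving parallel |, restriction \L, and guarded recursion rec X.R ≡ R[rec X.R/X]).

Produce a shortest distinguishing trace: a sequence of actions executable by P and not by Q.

LTS(P): 10 reachable states
  m0 = a.a.(0 + 0) + b.(b.0 + (0 + 0)) + (b.(0 | 0) | a.(0 + 0) + (b.(0 | 0) + b.0\{a})) has moves ··a··> m1, ··a··> m2, ··b··> m3, ··b··> m4, ··b··> m5, ··b··> m6
  m1 = a.(0 + 0) has moves ··a··> m7
  m2 = b.(0 | 0) | (0 + 0) has moves ··b··> m8
  m3 = 0 | 0 has moves (no moves)
  m4 = 0 | 0 | a.(0 + 0) has moves ··a··> m8
  m5 = 0\{a} has moves (no moves)
  m6 = b.0 + (0 + 0) has moves ··b··> m9
  m7 = 0 + 0 has moves (no moves)
  m8 = 0 | 0 | (0 + 0) has moves (no moves)
  m9 = 0 has moves (no moves)
LTS(Q): 10 reachable states
  n0 = a.a.(0 + 0) + b.(a.0 + (0 + 0)) + (b.(0 | 0) | a.(0 + 0) + (b.(0 | 0) + b.0\{a})) has moves ··a··> n1, ··a··> n2, ··b··> n3, ··b··> n4, ··b··> n5, ··b··> n6
  n1 = a.(0 + 0) has moves ··a··> n7
  n2 = b.(0 | 0) | (0 + 0) has moves ··b··> n8
  n3 = 0 | 0 has moves (no moves)
  n4 = 0 | 0 | a.(0 + 0) has moves ··a··> n8
  n5 = 0\{a} has moves (no moves)
  n6 = a.0 + (0 + 0) has moves ··a··> n9
  n7 = 0 + 0 has moves (no moves)
  n8 = 0 | 0 | (0 + 0) has moves (no moves)
  n9 = 0 has moves (no moves)
Trace ⟨bb⟩ through P, begin at {m0}:
  step 1 (b): {m3, m4, m5, m6}
  step 2 (b): {m9}
  ✓ P
Trace ⟨bb⟩ through Q, begin at {n0}:
  step 1 (b): {n3, n4, n5, n6}
  step 2 (b): ∅  — Q cannot continue

bb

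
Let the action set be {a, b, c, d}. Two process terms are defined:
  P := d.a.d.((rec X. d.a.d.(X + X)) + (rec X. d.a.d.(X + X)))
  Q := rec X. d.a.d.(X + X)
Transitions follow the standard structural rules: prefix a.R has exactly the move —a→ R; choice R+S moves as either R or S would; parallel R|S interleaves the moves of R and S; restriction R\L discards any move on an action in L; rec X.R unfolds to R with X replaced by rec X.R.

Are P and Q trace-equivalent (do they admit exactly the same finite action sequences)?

YES

Reachable graph of P (4 states):
  m0 = d.a.d.((rec X. d.a.d.(X + X)) + (rec X. d.a.d.(X + X))) | —d→ m1
  m1 = a.d.((rec X. d.a.d.(X + X)) + (rec X. d.a.d.(X + X))) | —a→ m2
  m2 = d.((rec X. d.a.d.(X + X)) + (rec X. d.a.d.(X + X))) | —d→ m3
  m3 = (rec X. d.a.d.(X + X)) + (rec X. d.a.d.(X + X)) | —d→ m1
Reachable graph of Q (4 states):
  n0 = rec X. d.a.d.(X + X) | —d→ n1
  n1 = a.d.((rec X. d.a.d.(X + X)) + (rec X. d.a.d.(X + X))) | —a→ n2
  n2 = d.((rec X. d.a.d.(X + X)) + (rec X. d.a.d.(X + X))) | —d→ n3
  n3 = (rec X. d.a.d.(X + X)) + (rec X. d.a.d.(X + X)) | —d→ n1
Bisimilarity quotient blocks:
  B0 = {m0, m3, n0, n3}
  B1 = {m1, n1}
  B2 = {m2, n2}
m0 ∈ B0, n0 ∈ B0 → same block
Bisimilar ⇒ trace-equivalent.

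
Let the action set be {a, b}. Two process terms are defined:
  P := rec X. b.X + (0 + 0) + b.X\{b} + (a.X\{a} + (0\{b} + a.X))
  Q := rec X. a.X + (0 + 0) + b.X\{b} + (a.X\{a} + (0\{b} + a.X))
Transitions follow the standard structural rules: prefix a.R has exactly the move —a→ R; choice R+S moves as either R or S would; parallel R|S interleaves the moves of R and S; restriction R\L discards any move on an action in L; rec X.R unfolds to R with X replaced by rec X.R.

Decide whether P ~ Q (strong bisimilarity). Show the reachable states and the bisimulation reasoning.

LTS(P): 5 reachable states
  u0 = rec X. b.X + (0 + 0) + b.X\{b} + (a.X\{a} + (0\{b} + a.X)) :: ··a··> u0, ··a··> u1, ··b··> u0, ··b··> u2
  u1 = (rec X. b.X + (0 + 0) + b.X\{b} + (a.X\{a} + (0\{b} + a.X)))\{a} :: ··b··> u1, ··b··> u3
  u2 = (rec X. b.X + (0 + 0) + b.X\{b} + (a.X\{a} + (0\{b} + a.X)))\{b} :: ··a··> u2, ··a··> u4
  u3 = (rec X. b.X + (0 + 0) + b.X\{b} + (a.X\{a} + (0\{b} + a.X)))\{b}\{a} :: stopped
  u4 = (rec X. b.X + (0 + 0) + b.X\{b} + (a.X\{a} + (0\{b} + a.X)))\{a}\{b} :: stopped
LTS(Q): 5 reachable states
  v0 = rec X. a.X + (0 + 0) + b.X\{b} + (a.X\{a} + (0\{b} + a.X)) :: ··a··> v0, ··a··> v1, ··b··> v2
  v1 = (rec X. a.X + (0 + 0) + b.X\{b} + (a.X\{a} + (0\{b} + a.X)))\{a} :: ··b··> v3
  v2 = (rec X. a.X + (0 + 0) + b.X\{b} + (a.X\{a} + (0\{b} + a.X)))\{b} :: ··a··> v2, ··a··> v4
  v3 = (rec X. a.X + (0 + 0) + b.X\{b} + (a.X\{a} + (0\{b} + a.X)))\{b}\{a} :: stopped
  v4 = (rec X. a.X + (0 + 0) + b.X\{b} + (a.X\{a} + (0\{b} + a.X)))\{a}\{b} :: stopped
Bisimilarity quotient blocks:
  B0 = {u0}
  B1 = {u2, v2}
  B2 = {u3, u4, v3, v4}
  B3 = {u1}
  B4 = {v0}
  B5 = {v1}
u0 ∈ B0, v0 ∈ B4 → different blocks

NO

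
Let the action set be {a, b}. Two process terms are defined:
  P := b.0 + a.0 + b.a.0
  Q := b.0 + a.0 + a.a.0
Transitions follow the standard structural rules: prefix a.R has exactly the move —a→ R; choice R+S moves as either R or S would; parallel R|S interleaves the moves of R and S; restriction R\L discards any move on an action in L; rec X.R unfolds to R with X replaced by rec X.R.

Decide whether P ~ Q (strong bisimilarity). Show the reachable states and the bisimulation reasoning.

P ≁ Q

LTS(P): 3 reachable states
  m0 = b.0 + a.0 + b.a.0 → =a=> m1, =b=> m1, =b=> m2
  m1 = 0 → ∅
  m2 = a.0 → =a=> m1
LTS(Q): 3 reachable states
  n0 = b.0 + a.0 + a.a.0 → =a=> n1, =a=> n2, =b=> n1
  n1 = 0 → ∅
  n2 = a.0 → =a=> n1
Bisimilarity quotient blocks:
  B0 = {m0}
  B1 = {m1, n1}
  B2 = {m2, n2}
  B3 = {n0}
m0 ∈ B0, n0 ∈ B3 → different blocks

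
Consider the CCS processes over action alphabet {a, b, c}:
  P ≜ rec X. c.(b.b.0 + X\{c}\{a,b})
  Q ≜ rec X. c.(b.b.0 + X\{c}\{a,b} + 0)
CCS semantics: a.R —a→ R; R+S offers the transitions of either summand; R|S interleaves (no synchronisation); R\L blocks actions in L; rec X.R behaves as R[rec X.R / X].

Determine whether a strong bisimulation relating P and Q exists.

LTS(P): 4 reachable states
  p0 = rec X. c.(b.b.0 + X\{c}\{a,b}) ⊢ --c--▸ p1
  p1 = b.b.0 + (rec X. c.(b.b.0 + X\{c}\{a,b}))\{c}\{a,b} ⊢ --b--▸ p2
  p2 = b.0 ⊢ --b--▸ p3
  p3 = 0 ⊢ ·
LTS(Q): 4 reachable states
  q0 = rec X. c.(b.b.0 + X\{c}\{a,b} + 0) ⊢ --c--▸ q1
  q1 = b.b.0 + (rec X. c.(b.b.0 + X\{c}\{a,b} + 0))\{c}\{a,b} + 0 ⊢ --b--▸ q2
  q2 = b.0 ⊢ --b--▸ q3
  q3 = 0 ⊢ ·
Bisimilarity quotient blocks:
  B0 = {p0, q0}
  B1 = {p1, q1}
  B2 = {p2, q2}
  B3 = {p3, q3}
p0 ∈ B0, q0 ∈ B0 → same block

YES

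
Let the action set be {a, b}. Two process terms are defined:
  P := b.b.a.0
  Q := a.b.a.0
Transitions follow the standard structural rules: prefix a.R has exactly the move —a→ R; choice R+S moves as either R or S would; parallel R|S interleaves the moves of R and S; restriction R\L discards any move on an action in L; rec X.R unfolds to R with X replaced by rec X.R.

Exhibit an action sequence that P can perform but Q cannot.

b

LTS(P): 4 reachable states
  u0 = b.b.a.0 | ··b··> u1
  u1 = b.a.0 | ··b··> u2
  u2 = a.0 | ··a··> u3
  u3 = 0 | ·
LTS(Q): 4 reachable states
  v0 = a.b.a.0 | ··a··> v1
  v1 = b.a.0 | ··b··> v2
  v2 = a.0 | ··a··> v3
  v3 = 0 | ·
Trace ⟨b⟩ through P, begin at {u0}:
  after b @ step 1: {u1}
  P completes σ.
Trace ⟨b⟩ through Q, begin at {v0}:
  after b @ step 1: ∅  — Q cannot continue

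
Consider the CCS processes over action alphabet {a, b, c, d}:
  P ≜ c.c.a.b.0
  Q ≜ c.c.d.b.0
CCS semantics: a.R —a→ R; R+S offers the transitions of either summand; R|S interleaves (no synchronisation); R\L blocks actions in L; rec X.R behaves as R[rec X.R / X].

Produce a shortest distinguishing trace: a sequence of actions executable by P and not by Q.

cca

P's transition system — 5 states:
  u0 = c.c.a.b.0 :: =c=> u1
  u1 = c.a.b.0 :: =c=> u2
  u2 = a.b.0 :: =a=> u3
  u3 = b.0 :: =b=> u4
  u4 = 0 :: deadlocked
Q's transition system — 5 states:
  v0 = c.c.d.b.0 :: =c=> v1
  v1 = c.d.b.0 :: =c=> v2
  v2 = d.b.0 :: =d=> v3
  v3 = b.0 :: =b=> v4
  v4 = 0 :: deadlocked
Executing cca from P (initial set {u0}):
  [1] c ⇒ {u1}
  [2] c ⇒ {u2}
  [3] a ⇒ {u3}
  P completes σ.
Executing cca from Q (initial set {v0}):
  [1] c ⇒ {v1}
  [2] c ⇒ {v2}
  [3] a ⇒ no successor for Q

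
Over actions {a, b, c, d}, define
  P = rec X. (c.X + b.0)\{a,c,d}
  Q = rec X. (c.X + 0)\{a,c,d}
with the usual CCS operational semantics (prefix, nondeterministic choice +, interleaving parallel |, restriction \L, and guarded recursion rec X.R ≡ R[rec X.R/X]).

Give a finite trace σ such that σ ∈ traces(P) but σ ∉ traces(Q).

Reachable graph of P (2 states):
  p0 = rec X. (c.X + b.0)\{a,c,d} | -b-> p1
  p1 = 0\{a,c,d} | stopped
Reachable graph of Q (1 states):
  q0 = rec X. (c.X + 0)\{a,c,d} | stopped
Run σ = ⟨b⟩ on P: start {p0}
  step 1 (b): {p1}
  P completes σ.
Run σ = ⟨b⟩ on Q: start {q0}
  step 1 (b): ∅  — Q cannot continue

b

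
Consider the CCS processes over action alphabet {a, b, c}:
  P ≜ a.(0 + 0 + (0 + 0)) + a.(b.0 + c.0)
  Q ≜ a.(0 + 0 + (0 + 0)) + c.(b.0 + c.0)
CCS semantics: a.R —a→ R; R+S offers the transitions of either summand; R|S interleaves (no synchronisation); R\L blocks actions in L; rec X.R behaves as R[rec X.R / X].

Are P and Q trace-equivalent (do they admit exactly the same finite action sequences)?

P's transition system — 4 states:
  s0 = a.(0 + 0 + (0 + 0)) + a.(b.0 + c.0) ⊢ --a--▸ s1, --a--▸ s2
  s1 = 0 + 0 + (0 + 0) ⊢ (no moves)
  s2 = b.0 + c.0 ⊢ --b--▸ s3, --c--▸ s3
  s3 = 0 ⊢ (no moves)
Q's transition system — 4 states:
  t0 = a.(0 + 0 + (0 + 0)) + c.(b.0 + c.0) ⊢ --a--▸ t1, --c--▸ t2
  t1 = 0 + 0 + (0 + 0) ⊢ (no moves)
  t2 = b.0 + c.0 ⊢ --b--▸ t3, --c--▸ t3
  t3 = 0 ⊢ (no moves)
Run σ = ⟨ab⟩ on P: start {s0}
  [1] a ⇒ {s1, s2}
  [2] b ⇒ {s3}
  — P admits the full trace.
Run σ = ⟨ab⟩ on Q: start {t0}
  [1] a ⇒ {t1}
  [2] b ⇒ no successor for Q

NO — witness ⟨ab⟩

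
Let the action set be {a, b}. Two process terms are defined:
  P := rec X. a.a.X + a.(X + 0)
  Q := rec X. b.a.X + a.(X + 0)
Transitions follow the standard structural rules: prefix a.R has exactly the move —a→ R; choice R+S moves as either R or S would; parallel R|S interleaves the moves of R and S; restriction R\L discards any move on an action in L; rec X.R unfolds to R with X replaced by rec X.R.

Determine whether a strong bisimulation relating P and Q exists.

LTS(P): 3 reachable states
  m0 = rec X. a.a.X + a.(X + 0) | --a--▸ m1, --a--▸ m2
  m1 = (rec X. a.a.X + a.(X + 0)) + 0 | --a--▸ m1, --a--▸ m2
  m2 = a.(rec X. a.a.X + a.(X + 0)) | --a--▸ m0
LTS(Q): 3 reachable states
  n0 = rec X. b.a.X + a.(X + 0) | --a--▸ n1, --b--▸ n2
  n1 = (rec X. b.a.X + a.(X + 0)) + 0 | --a--▸ n1, --b--▸ n2
  n2 = a.(rec X. b.a.X + a.(X + 0)) | --a--▸ n0
Bisimilarity quotient blocks:
  B0 = {m0, m1, m2}
  B1 = {n0, n1}
  B2 = {n2}
m0 ∈ B0, n0 ∈ B1 → different blocks

P ≁ Q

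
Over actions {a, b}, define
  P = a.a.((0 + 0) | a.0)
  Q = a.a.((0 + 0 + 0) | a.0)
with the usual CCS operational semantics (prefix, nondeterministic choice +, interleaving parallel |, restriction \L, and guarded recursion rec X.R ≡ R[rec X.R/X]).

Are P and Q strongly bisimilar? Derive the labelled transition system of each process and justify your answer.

P ~ Q

Reachable graph of P (4 states):
  s0 = a.a.((0 + 0) | a.0) has moves —a→ s1
  s1 = a.((0 + 0) | a.0) has moves —a→ s2
  s2 = (0 + 0) | a.0 has moves —a→ s3
  s3 = (0 + 0) | 0 has moves ·
Reachable graph of Q (4 states):
  t0 = a.a.((0 + 0 + 0) | a.0) has moves —a→ t1
  t1 = a.((0 + 0 + 0) | a.0) has moves —a→ t2
  t2 = (0 + 0 + 0) | a.0 has moves —a→ t3
  t3 = (0 + 0 + 0) | 0 has moves ·
Coarsest stable partition (strong bisimilarity classes):
  B0 = {s0, t0}
  B1 = {s1, t1}
  B2 = {s2, t2}
  B3 = {s3, t3}
s0 ∈ B0, t0 ∈ B0 → same block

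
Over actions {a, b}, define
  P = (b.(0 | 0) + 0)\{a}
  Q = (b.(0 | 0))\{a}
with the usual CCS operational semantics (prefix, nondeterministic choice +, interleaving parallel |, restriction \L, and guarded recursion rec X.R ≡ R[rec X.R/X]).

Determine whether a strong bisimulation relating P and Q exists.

YES

LTS(P): 2 reachable states
  p0 = (b.(0 | 0) + 0)\{a} :: —b→ p1
  p1 = (0 | 0)\{a} :: ·
LTS(Q): 2 reachable states
  q0 = (b.(0 | 0))\{a} :: —b→ q1
  q1 = (0 | 0)\{a} :: ·
Partition-refinement fixed point:
  B0 = {p0, q0}
  B1 = {p1, q1}
p0 ∈ B0, q0 ∈ B0 → same block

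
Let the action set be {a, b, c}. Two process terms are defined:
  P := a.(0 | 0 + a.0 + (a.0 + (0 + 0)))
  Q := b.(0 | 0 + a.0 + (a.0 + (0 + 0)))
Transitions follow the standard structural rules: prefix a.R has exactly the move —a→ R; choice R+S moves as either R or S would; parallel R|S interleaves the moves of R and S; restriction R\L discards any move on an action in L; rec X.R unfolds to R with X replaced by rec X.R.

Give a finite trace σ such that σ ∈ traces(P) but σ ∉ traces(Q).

a

P's transition system — 3 states:
  u0 = a.(0 | 0 + a.0 + (a.0 + (0 + 0))) | —a→ u1
  u1 = 0 | 0 + a.0 + (a.0 + (0 + 0)) | —a→ u2
  u2 = 0 | (no moves)
Q's transition system — 3 states:
  v0 = b.(0 | 0 + a.0 + (a.0 + (0 + 0))) | —b→ v1
  v1 = 0 | 0 + a.0 + (a.0 + (0 + 0)) | —a→ v2
  v2 = 0 | (no moves)
Trace ⟨a⟩ through P, begin at {u0}:
  after a @ step 1: {u1}
  P completes σ.
Trace ⟨a⟩ through Q, begin at {v0}:
  after a @ step 1: ∅ (Q stuck)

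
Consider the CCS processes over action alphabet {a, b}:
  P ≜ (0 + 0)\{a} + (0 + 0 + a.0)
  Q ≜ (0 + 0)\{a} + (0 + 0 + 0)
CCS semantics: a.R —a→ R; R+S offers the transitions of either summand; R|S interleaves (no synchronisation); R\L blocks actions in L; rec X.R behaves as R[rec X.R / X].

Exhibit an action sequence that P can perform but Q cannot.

a

P's transition system — 2 states:
  s0 = (0 + 0)\{a} + (0 + 0 + a.0) has moves =a=> s1
  s1 = 0 has moves ∅
Q's transition system — 1 states:
  t0 = (0 + 0)\{a} + (0 + 0 + 0) has moves ∅
Trace ⟨a⟩ through P, begin at {s0}:
  step 1 (a): {s1}
  ✓ P
Trace ⟨a⟩ through Q, begin at {t0}:
  step 1 (a): ∅  — Q cannot continue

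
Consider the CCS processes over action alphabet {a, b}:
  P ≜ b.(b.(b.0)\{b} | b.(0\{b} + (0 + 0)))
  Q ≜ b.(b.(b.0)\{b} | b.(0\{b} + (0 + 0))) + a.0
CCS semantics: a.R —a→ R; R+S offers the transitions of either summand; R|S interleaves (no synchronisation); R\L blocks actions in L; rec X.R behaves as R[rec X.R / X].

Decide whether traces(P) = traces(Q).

NO — witness ⟨a⟩

Reachable graph of P (5 states):
  p0 = b.(b.(b.0)\{b} | b.(0\{b} + (0 + 0))) | ··b··> p1
  p1 = b.(b.0)\{b} | b.(0\{b} + (0 + 0)) | ··b··> p2, ··b··> p3
  p2 = (b.0)\{b} | b.(0\{b} + (0 + 0)) | ··b··> p4
  p3 = b.(b.0)\{b} | (0\{b} + (0 + 0)) | ··b··> p4
  p4 = (b.0)\{b} | (0\{b} + (0 + 0)) | ·
Reachable graph of Q (6 states):
  q0 = b.(b.(b.0)\{b} | b.(0\{b} + (0 + 0))) + a.0 | ··a··> q1, ··b··> q2
  q1 = 0 | ·
  q2 = b.(b.0)\{b} | b.(0\{b} + (0 + 0)) | ··b··> q3, ··b··> q4
  q3 = (b.0)\{b} | b.(0\{b} + (0 + 0)) | ··b··> q5
  q4 = b.(b.0)\{b} | (0\{b} + (0 + 0)) | ··b··> q5
  q5 = (b.0)\{b} | (0\{b} + (0 + 0)) | ·
Executing a from Q (initial set {q0}):
  [1] a ⇒ {q1}
  Q completes σ.
Executing a from P (initial set {p0}):
  [1] a ⇒ ∅  — P cannot continue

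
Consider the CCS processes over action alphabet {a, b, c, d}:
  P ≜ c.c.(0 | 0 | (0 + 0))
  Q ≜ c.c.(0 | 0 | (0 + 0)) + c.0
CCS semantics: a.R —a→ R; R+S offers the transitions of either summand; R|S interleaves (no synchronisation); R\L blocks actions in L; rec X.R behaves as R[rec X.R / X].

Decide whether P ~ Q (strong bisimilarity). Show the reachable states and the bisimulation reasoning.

not bisimilar

Reachable graph of P (3 states):
  u0 = c.c.(0 | 0 | (0 + 0)) ⊢ ··c··> u1
  u1 = c.(0 | 0 | (0 + 0)) ⊢ ··c··> u2
  u2 = 0 | 0 | (0 + 0) ⊢ ∅
Reachable graph of Q (4 states):
  v0 = c.c.(0 | 0 | (0 + 0)) + c.0 ⊢ ··c··> v1, ··c··> v2
  v1 = 0 ⊢ ∅
  v2 = c.(0 | 0 | (0 + 0)) ⊢ ··c··> v3
  v3 = 0 | 0 | (0 + 0) ⊢ ∅
Partition-refinement fixed point:
  B0 = {u0}
  B1 = {u1, v2}
  B2 = {u2, v1, v3}
  B3 = {v0}
u0 ∈ B0, v0 ∈ B3 → different blocks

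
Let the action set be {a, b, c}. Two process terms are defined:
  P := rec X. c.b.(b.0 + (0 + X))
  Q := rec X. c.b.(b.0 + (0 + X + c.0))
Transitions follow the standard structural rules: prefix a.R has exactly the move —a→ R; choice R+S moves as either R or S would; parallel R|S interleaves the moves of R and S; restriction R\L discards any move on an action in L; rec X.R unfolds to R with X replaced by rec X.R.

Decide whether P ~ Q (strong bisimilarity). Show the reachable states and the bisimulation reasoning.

P ≁ Q

P's transition system — 4 states:
  u0 = rec X. c.b.(b.0 + (0 + X)) | --c--▸ u1
  u1 = b.(b.0 + (0 + (rec X. c.b.(b.0 + (0 + X))))) | --b--▸ u2
  u2 = b.0 + (0 + (rec X. c.b.(b.0 + (0 + X)))) | --b--▸ u3, --c--▸ u1
  u3 = 0 | deadlocked
Q's transition system — 4 states:
  v0 = rec X. c.b.(b.0 + (0 + X + c.0)) | --c--▸ v1
  v1 = b.(b.0 + (0 + (rec X. c.b.(b.0 + (0 + X + c.0))) + c.0)) | --b--▸ v2
  v2 = b.0 + (0 + (rec X. c.b.(b.0 + (0 + X + c.0))) + c.0) | --b--▸ v3, --c--▸ v1, --c--▸ v3
  v3 = 0 | deadlocked
Coarsest stable partition (strong bisimilarity classes):
  B0 = {u0}
  B1 = {u1}
  B2 = {u2}
  B3 = {u3, v3}
  B4 = {v0}
  B5 = {v1}
  B6 = {v2}
u0 ∈ B0, v0 ∈ B4 → different blocks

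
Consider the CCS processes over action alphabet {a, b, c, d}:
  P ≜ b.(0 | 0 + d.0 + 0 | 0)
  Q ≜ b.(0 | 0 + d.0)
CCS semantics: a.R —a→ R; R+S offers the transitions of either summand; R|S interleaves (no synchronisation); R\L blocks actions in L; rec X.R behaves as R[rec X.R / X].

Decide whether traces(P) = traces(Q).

Reachable graph of P (3 states):
  m0 = b.(0 | 0 + d.0 + 0 | 0) :: =b=> m1
  m1 = 0 | 0 + d.0 + 0 | 0 :: =d=> m2
  m2 = 0 :: (no moves)
Reachable graph of Q (3 states):
  n0 = b.(0 | 0 + d.0) :: =b=> n1
  n1 = 0 | 0 + d.0 :: =d=> n2
  n2 = 0 :: (no moves)
Coarsest stable partition (strong bisimilarity classes):
  B0 = {m0, n0}
  B1 = {m1, n1}
  B2 = {m2, n2}
m0 ∈ B0, n0 ∈ B0 → same block
Bisimilar ⇒ trace-equivalent.

traces(P) = traces(Q)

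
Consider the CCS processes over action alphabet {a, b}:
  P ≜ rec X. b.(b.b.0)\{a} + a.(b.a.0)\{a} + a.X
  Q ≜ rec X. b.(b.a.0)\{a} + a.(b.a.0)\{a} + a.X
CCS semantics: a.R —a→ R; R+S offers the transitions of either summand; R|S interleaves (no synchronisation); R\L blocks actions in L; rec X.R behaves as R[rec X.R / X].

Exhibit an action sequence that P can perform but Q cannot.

LTS(P): 6 reachable states
  p0 = rec X. b.(b.b.0)\{a} + a.(b.a.0)\{a} + a.X → —a→ p0, —a→ p1, —b→ p2
  p1 = (b.a.0)\{a} → —b→ p3
  p2 = (b.b.0)\{a} → —b→ p4
  p3 = (a.0)\{a} → stopped
  p4 = (b.0)\{a} → —b→ p5
  p5 = 0\{a} → stopped
LTS(Q): 3 reachable states
  q0 = rec X. b.(b.a.0)\{a} + a.(b.a.0)\{a} + a.X → —a→ q0, —a→ q1, —b→ q1
  q1 = (b.a.0)\{a} → —b→ q2
  q2 = (a.0)\{a} → stopped
Executing bbb from P (initial set {p0}):
  step 1 (b): {p2}
  step 2 (b): {p4}
  step 3 (b): {p5}
  ✓ P
Executing bbb from Q (initial set {q0}):
  step 1 (b): {q1}
  step 2 (b): {q2}
  step 3 (b): no successor for Q

bbb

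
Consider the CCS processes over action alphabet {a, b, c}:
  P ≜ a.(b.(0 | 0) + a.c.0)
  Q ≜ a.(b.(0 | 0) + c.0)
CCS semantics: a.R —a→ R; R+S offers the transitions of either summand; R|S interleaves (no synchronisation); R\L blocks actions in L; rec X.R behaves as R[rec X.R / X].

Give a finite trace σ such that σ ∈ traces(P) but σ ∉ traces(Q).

LTS(P): 5 reachable states
  u0 = a.(b.(0 | 0) + a.c.0) | —a→ u1
  u1 = b.(0 | 0) + a.c.0 | —a→ u2, —b→ u3
  u2 = c.0 | —c→ u4
  u3 = 0 | 0 | (no moves)
  u4 = 0 | (no moves)
LTS(Q): 4 reachable states
  v0 = a.(b.(0 | 0) + c.0) | —a→ v1
  v1 = b.(0 | 0) + c.0 | —b→ v2, —c→ v3
  v2 = 0 | 0 | (no moves)
  v3 = 0 | (no moves)
Trace ⟨aa⟩ through P, begin at {u0}:
  step 1 (a): {u1}
  step 2 (a): {u2}
  ✓ P
Trace ⟨aa⟩ through Q, begin at {v0}:
  step 1 (a): {v1}
  step 2 (a): ∅ (Q stuck)

aa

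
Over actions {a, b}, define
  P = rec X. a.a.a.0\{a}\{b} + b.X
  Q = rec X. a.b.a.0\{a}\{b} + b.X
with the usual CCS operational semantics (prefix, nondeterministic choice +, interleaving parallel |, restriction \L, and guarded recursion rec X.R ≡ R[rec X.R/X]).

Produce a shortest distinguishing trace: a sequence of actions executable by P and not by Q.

aa

LTS(P): 4 reachable states
  u0 = rec X. a.a.a.0\{a}\{b} + b.X has moves =a=> u1, =b=> u0
  u1 = a.a.0\{a}\{b} has moves =a=> u2
  u2 = a.0\{a}\{b} has moves =a=> u3
  u3 = 0\{a}\{b} has moves deadlocked
LTS(Q): 4 reachable states
  v0 = rec X. a.b.a.0\{a}\{b} + b.X has moves =a=> v1, =b=> v0
  v1 = b.a.0\{a}\{b} has moves =b=> v2
  v2 = a.0\{a}\{b} has moves =a=> v3
  v3 = 0\{a}\{b} has moves deadlocked
Trace ⟨aa⟩ through P, begin at {u0}:
  step 1 (a): {u1}
  step 2 (a): {u2}
  P completes σ.
Trace ⟨aa⟩ through Q, begin at {v0}:
  step 1 (a): {v1}
  step 2 (a): ∅ (Q stuck)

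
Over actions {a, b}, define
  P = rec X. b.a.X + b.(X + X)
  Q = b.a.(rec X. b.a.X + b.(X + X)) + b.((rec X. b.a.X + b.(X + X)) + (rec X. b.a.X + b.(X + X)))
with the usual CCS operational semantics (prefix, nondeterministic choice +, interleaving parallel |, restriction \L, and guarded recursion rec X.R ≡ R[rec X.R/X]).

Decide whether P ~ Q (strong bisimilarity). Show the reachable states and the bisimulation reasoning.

P ~ Q

P's transition system — 3 states:
  u0 = rec X. b.a.X + b.(X + X) has moves =b=> u1, =b=> u2
  u1 = (rec X. b.a.X + b.(X + X)) + (rec X. b.a.X + b.(X + X)) has moves =b=> u1, =b=> u2
  u2 = a.(rec X. b.a.X + b.(X + X)) has moves =a=> u0
Q's transition system — 4 states:
  v0 = b.a.(rec X. b.a.X + b.(X + X)) + b.((rec X. b.a.X + b.(X + X)) + (rec X. b.a.X + b.(X + X))) has moves =b=> v1, =b=> v2
  v1 = (rec X. b.a.X + b.(X + X)) + (rec X. b.a.X + b.(X + X)) has moves =b=> v1, =b=> v2
  v2 = a.(rec X. b.a.X + b.(X + X)) has moves =a=> v3
  v3 = rec X. b.a.X + b.(X + X) has moves =b=> v1, =b=> v2
Partition-refinement fixed point:
  B0 = {u0, u1, v0, v1, v3}
  B1 = {u2, v2}
u0 ∈ B0, v0 ∈ B0 → same block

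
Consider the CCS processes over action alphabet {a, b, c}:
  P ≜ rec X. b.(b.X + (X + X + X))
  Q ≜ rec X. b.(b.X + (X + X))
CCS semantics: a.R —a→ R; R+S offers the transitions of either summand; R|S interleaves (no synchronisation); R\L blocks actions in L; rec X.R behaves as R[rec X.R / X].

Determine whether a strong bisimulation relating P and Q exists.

LTS(P): 2 reachable states
  m0 = rec X. b.(b.X + (X + X + X)) → —b→ m1
  m1 = b.(rec X. b.(b.X + (X + X + X))) + ((rec X. b.(b.X + (X + X + X))) + (rec X. b.(b.X + (X + X + X))) + (rec X. b.(b.X + (X + X + X)))) → —b→ m0, —b→ m1
LTS(Q): 2 reachable states
  n0 = rec X. b.(b.X + (X + X)) → —b→ n1
  n1 = b.(rec X. b.(b.X + (X + X))) + ((rec X. b.(b.X + (X + X))) + (rec X. b.(b.X + (X + X)))) → —b→ n0, —b→ n1
Bisimilarity quotient blocks:
  B0 = {m0, m1, n0, n1}
m0 ∈ B0, n0 ∈ B0 → same block

YES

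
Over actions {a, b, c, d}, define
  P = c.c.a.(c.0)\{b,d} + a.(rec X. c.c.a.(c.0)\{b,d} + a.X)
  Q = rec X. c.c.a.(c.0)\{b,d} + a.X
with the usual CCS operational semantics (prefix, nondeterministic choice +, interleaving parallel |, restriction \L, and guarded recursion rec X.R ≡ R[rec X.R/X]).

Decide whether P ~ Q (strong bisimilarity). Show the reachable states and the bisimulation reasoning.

P's transition system — 6 states:
  s0 = c.c.a.(c.0)\{b,d} + a.(rec X. c.c.a.(c.0)\{b,d} + a.X) | --a--▸ s1, --c--▸ s2
  s1 = rec X. c.c.a.(c.0)\{b,d} + a.X | --a--▸ s1, --c--▸ s2
  s2 = c.a.(c.0)\{b,d} | --c--▸ s3
  s3 = a.(c.0)\{b,d} | --a--▸ s4
  s4 = (c.0)\{b,d} | --c--▸ s5
  s5 = 0\{b,d} | stopped
Q's transition system — 5 states:
  t0 = rec X. c.c.a.(c.0)\{b,d} + a.X | --a--▸ t0, --c--▸ t1
  t1 = c.a.(c.0)\{b,d} | --c--▸ t2
  t2 = a.(c.0)\{b,d} | --a--▸ t3
  t3 = (c.0)\{b,d} | --c--▸ t4
  t4 = 0\{b,d} | stopped
Bisimilarity quotient blocks:
  B0 = {s0, s1, t0}
  B1 = {s2, t1}
  B2 = {s3, t2}
  B3 = {s4, t3}
  B4 = {s5, t4}
s0 ∈ B0, t0 ∈ B0 → same block

P ~ Q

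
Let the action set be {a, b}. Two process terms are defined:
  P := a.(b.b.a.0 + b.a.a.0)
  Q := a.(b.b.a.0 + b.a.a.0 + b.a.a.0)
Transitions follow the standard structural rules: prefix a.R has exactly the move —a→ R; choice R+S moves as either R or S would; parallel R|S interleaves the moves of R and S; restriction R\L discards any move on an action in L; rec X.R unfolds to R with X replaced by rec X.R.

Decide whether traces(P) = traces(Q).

trace-equivalent

LTS(P): 6 reachable states
  m0 = a.(b.b.a.0 + b.a.a.0) | =a=> m1
  m1 = b.b.a.0 + b.a.a.0 | =b=> m2, =b=> m3
  m2 = a.a.0 | =a=> m4
  m3 = b.a.0 | =b=> m4
  m4 = a.0 | =a=> m5
  m5 = 0 | ·
LTS(Q): 6 reachable states
  n0 = a.(b.b.a.0 + b.a.a.0 + b.a.a.0) | =a=> n1
  n1 = b.b.a.0 + b.a.a.0 + b.a.a.0 | =b=> n2, =b=> n3
  n2 = a.a.0 | =a=> n4
  n3 = b.a.0 | =b=> n4
  n4 = a.0 | =a=> n5
  n5 = 0 | ·
Partition-refinement fixed point:
  B0 = {m0, n0}
  B1 = {m1, n1}
  B2 = {m3, n3}
  B3 = {m4, n4}
  B4 = {m5, n5}
  B5 = {m2, n2}
m0 ∈ B0, n0 ∈ B0 → same block
Bisimilar ⇒ trace-equivalent.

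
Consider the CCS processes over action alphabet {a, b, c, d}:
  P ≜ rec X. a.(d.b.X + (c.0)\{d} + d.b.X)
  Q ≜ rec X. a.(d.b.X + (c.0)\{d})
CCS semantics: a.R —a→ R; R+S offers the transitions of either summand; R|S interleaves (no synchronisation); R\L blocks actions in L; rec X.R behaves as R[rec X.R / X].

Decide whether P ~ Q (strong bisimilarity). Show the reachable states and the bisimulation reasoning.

bisimilar

Reachable graph of P (4 states):
  m0 = rec X. a.(d.b.X + (c.0)\{d} + d.b.X) | --a--▸ m1
  m1 = d.b.(rec X. a.(d.b.X + (c.0)\{d} + d.b.X)) + (c.0)\{d} + d.b.(rec X. a.(d.b.X + (c.0)\{d} + d.b.X)) | --c--▸ m2, --d--▸ m3
  m2 = 0\{d} | ·
  m3 = b.(rec X. a.(d.b.X + (c.0)\{d} + d.b.X)) | --b--▸ m0
Reachable graph of Q (4 states):
  n0 = rec X. a.(d.b.X + (c.0)\{d}) | --a--▸ n1
  n1 = d.b.(rec X. a.(d.b.X + (c.0)\{d})) + (c.0)\{d} | --c--▸ n2, --d--▸ n3
  n2 = 0\{d} | ·
  n3 = b.(rec X. a.(d.b.X + (c.0)\{d})) | --b--▸ n0
Coarsest stable partition (strong bisimilarity classes):
  B0 = {m0, n0}
  B1 = {m1, n1}
  B2 = {m3, n3}
  B3 = {m2, n2}
m0 ∈ B0, n0 ∈ B0 → same block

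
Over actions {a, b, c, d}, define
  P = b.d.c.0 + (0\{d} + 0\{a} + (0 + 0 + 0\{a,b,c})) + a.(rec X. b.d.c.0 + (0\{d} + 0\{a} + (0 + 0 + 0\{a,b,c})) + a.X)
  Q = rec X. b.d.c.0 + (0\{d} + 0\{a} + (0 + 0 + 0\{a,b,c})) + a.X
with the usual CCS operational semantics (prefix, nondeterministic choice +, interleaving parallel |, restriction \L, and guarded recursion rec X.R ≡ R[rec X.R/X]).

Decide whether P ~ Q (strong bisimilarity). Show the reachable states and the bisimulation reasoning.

P ~ Q

P's transition system — 5 states:
  p0 = b.d.c.0 + (0\{d} + 0\{a} + (0 + 0 + 0\{a,b,c})) + a.(rec X. b.d.c.0 + (0\{d} + 0\{a} + (0 + 0 + 0\{a,b,c})) + a.X) ⊢ —a→ p1, —b→ p2
  p1 = rec X. b.d.c.0 + (0\{d} + 0\{a} + (0 + 0 + 0\{a,b,c})) + a.X ⊢ —a→ p1, —b→ p2
  p2 = d.c.0 ⊢ —d→ p3
  p3 = c.0 ⊢ —c→ p4
  p4 = 0 ⊢ stopped
Q's transition system — 4 states:
  q0 = rec X. b.d.c.0 + (0\{d} + 0\{a} + (0 + 0 + 0\{a,b,c})) + a.X ⊢ —a→ q0, —b→ q1
  q1 = d.c.0 ⊢ —d→ q2
  q2 = c.0 ⊢ —c→ q3
  q3 = 0 ⊢ stopped
Coarsest stable partition (strong bisimilarity classes):
  B0 = {p0, p1, q0}
  B1 = {p2, q1}
  B2 = {p3, q2}
  B3 = {p4, q3}
p0 ∈ B0, q0 ∈ B0 → same block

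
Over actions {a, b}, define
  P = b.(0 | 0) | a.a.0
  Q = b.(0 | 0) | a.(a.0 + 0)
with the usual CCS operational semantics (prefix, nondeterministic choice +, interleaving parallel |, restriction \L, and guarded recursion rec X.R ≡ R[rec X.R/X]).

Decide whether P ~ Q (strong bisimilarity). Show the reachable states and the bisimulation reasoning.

bisimilar

Reachable graph of P (6 states):
  s0 = b.(0 | 0) | a.a.0 → ··a··> s1, ··b··> s2
  s1 = b.(0 | 0) | a.0 → ··a··> s3, ··b··> s4
  s2 = 0 | 0 | a.a.0 → ··a··> s4
  s3 = b.(0 | 0) | 0 → ··b··> s5
  s4 = 0 | 0 | a.0 → ··a··> s5
  s5 = 0 | 0 | 0 → ∅
Reachable graph of Q (6 states):
  t0 = b.(0 | 0) | a.(a.0 + 0) → ··a··> t1, ··b··> t2
  t1 = b.(0 | 0) | (a.0 + 0) → ··a··> t3, ··b··> t4
  t2 = 0 | 0 | a.(a.0 + 0) → ··a··> t4
  t3 = b.(0 | 0) | 0 → ··b··> t5
  t4 = 0 | 0 | (a.0 + 0) → ··a··> t5
  t5 = 0 | 0 | 0 → ∅
Partition-refinement fixed point:
  B0 = {s0, t0}
  B1 = {s2, t2}
  B2 = {s4, t4}
  B3 = {s5, t5}
  B4 = {s1, t1}
  B5 = {s3, t3}
s0 ∈ B0, t0 ∈ B0 → same block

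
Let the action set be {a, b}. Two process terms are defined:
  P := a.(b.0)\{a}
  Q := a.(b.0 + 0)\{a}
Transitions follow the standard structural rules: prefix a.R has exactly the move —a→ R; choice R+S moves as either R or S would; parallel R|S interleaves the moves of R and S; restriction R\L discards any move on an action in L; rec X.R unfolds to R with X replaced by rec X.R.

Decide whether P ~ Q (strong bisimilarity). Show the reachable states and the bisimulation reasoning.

bisimilar

Reachable graph of P (3 states):
  u0 = a.(b.0)\{a} → --a--▸ u1
  u1 = (b.0)\{a} → --b--▸ u2
  u2 = 0\{a} → deadlocked
Reachable graph of Q (3 states):
  v0 = a.(b.0 + 0)\{a} → --a--▸ v1
  v1 = (b.0 + 0)\{a} → --b--▸ v2
  v2 = 0\{a} → deadlocked
Coarsest stable partition (strong bisimilarity classes):
  B0 = {u0, v0}
  B1 = {u1, v1}
  B2 = {u2, v2}
u0 ∈ B0, v0 ∈ B0 → same block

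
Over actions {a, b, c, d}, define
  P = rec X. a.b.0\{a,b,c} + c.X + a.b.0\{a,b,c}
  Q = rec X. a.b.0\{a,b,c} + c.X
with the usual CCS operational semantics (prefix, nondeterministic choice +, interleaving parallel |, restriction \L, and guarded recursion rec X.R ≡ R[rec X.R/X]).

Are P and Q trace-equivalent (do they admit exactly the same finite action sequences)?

YES

Reachable graph of P (3 states):
  u0 = rec X. a.b.0\{a,b,c} + c.X + a.b.0\{a,b,c} :: —a→ u1, —c→ u0
  u1 = b.0\{a,b,c} :: —b→ u2
  u2 = 0\{a,b,c} :: ·
Reachable graph of Q (3 states):
  v0 = rec X. a.b.0\{a,b,c} + c.X :: —a→ v1, —c→ v0
  v1 = b.0\{a,b,c} :: —b→ v2
  v2 = 0\{a,b,c} :: ·
Partition-refinement fixed point:
  B0 = {u0, v0}
  B1 = {u1, v1}
  B2 = {u2, v2}
u0 ∈ B0, v0 ∈ B0 → same block
Bisimilar ⇒ trace-equivalent.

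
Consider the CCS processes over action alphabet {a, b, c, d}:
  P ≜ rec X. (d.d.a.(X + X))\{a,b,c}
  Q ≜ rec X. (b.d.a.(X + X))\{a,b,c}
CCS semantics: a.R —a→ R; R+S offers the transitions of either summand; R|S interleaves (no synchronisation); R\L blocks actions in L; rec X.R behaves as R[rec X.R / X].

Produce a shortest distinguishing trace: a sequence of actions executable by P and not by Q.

LTS(P): 3 reachable states
  m0 = rec X. (d.d.a.(X + X))\{a,b,c} has moves =d=> m1
  m1 = (d.a.((rec X. (d.d.a.(X + X))\{a,b,c}) + (rec X. (d.d.a.(X + X))\{a,b,c})))\{a,b,c} has moves =d=> m2
  m2 = (a.((rec X. (d.d.a.(X + X))\{a,b,c}) + (rec X. (d.d.a.(X + X))\{a,b,c})))\{a,b,c} has moves ∅
LTS(Q): 1 reachable states
  n0 = rec X. (b.d.a.(X + X))\{a,b,c} has moves ∅
Trace ⟨d⟩ through P, begin at {m0}:
  after d @ step 1: {m1}
  ✓ P
Trace ⟨d⟩ through Q, begin at {n0}:
  after d @ step 1: no successor for Q

d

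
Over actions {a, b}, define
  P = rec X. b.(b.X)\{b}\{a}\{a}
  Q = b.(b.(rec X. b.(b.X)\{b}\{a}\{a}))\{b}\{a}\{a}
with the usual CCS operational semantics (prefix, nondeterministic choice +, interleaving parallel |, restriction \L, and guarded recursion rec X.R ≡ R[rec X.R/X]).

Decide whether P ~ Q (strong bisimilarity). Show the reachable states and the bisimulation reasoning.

YES

LTS(P): 2 reachable states
  s0 = rec X. b.(b.X)\{b}\{a}\{a} | —b→ s1
  s1 = (b.(rec X. b.(b.X)\{b}\{a}\{a}))\{b}\{a}\{a} | ·
LTS(Q): 2 reachable states
  t0 = b.(b.(rec X. b.(b.X)\{b}\{a}\{a}))\{b}\{a}\{a} | —b→ t1
  t1 = (b.(rec X. b.(b.X)\{b}\{a}\{a}))\{b}\{a}\{a} | ·
Bisimilarity quotient blocks:
  B0 = {s0, t0}
  B1 = {s1, t1}
s0 ∈ B0, t0 ∈ B0 → same block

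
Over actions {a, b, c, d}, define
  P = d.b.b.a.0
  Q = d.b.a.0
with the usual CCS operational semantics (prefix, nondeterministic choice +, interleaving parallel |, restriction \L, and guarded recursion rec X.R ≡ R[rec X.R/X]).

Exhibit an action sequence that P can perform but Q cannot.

Reachable graph of P (5 states):
  p0 = d.b.b.a.0 | --d--▸ p1
  p1 = b.b.a.0 | --b--▸ p2
  p2 = b.a.0 | --b--▸ p3
  p3 = a.0 | --a--▸ p4
  p4 = 0 | deadlocked
Reachable graph of Q (4 states):
  q0 = d.b.a.0 | --d--▸ q1
  q1 = b.a.0 | --b--▸ q2
  q2 = a.0 | --a--▸ q3
  q3 = 0 | deadlocked
Trace ⟨dbb⟩ through P, begin at {p0}:
  step 1 (d): {p1}
  step 2 (b): {p2}
  step 3 (b): {p3}
  — P admits the full trace.
Trace ⟨dbb⟩ through Q, begin at {q0}:
  step 1 (d): {q1}
  step 2 (b): {q2}
  step 3 (b): no successor for Q

dbb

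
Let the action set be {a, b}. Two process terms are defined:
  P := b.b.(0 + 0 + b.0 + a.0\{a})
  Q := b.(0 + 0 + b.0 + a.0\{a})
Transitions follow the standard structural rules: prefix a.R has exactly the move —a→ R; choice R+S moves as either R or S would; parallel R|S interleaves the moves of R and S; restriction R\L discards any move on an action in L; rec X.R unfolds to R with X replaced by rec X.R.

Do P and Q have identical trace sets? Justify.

Reachable graph of P (5 states):
  m0 = b.b.(0 + 0 + b.0 + a.0\{a}) :: —b→ m1
  m1 = b.(0 + 0 + b.0 + a.0\{a}) :: —b→ m2
  m2 = 0 + 0 + b.0 + a.0\{a} :: —a→ m3, —b→ m4
  m3 = 0\{a} :: (no moves)
  m4 = 0 :: (no moves)
Reachable graph of Q (4 states):
  n0 = b.(0 + 0 + b.0 + a.0\{a}) :: —b→ n1
  n1 = 0 + 0 + b.0 + a.0\{a} :: —a→ n2, —b→ n3
  n2 = 0\{a} :: (no moves)
  n3 = 0 :: (no moves)
Executing bba from P (initial set {m0}):
  [1] b ⇒ {m1}
  [2] b ⇒ {m2}
  [3] a ⇒ {m3}
  — P admits the full trace.
Executing bba from Q (initial set {n0}):
  [1] b ⇒ {n1}
  [2] b ⇒ {n3}
  [3] a ⇒ ∅  — Q cannot continue

traces(P) ≠ traces(Q) — witness ⟨bba⟩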